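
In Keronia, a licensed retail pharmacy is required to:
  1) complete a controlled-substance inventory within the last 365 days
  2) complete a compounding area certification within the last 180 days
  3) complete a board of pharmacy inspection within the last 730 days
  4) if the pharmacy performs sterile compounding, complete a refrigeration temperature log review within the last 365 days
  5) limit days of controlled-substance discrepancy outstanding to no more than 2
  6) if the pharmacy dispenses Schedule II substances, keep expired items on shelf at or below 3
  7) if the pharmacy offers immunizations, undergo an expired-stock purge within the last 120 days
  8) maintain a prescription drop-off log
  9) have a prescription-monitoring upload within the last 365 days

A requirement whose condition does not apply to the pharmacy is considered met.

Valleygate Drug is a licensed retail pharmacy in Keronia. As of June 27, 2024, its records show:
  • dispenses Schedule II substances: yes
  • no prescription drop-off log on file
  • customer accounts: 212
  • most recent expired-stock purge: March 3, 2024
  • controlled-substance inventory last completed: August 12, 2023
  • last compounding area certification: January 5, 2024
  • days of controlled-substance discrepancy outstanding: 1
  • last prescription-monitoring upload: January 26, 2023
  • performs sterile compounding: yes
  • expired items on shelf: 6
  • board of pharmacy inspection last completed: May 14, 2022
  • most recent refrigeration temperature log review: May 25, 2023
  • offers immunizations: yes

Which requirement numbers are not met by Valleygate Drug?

1. controlled-substance inventory 320 days ago vs limit 365 → met
2. compounding area certification 174 days ago vs limit 180 → met
3. board of pharmacy inspection 775 days ago vs limit 730 → not met
4. condition 'performs sterile compounding' holds; refrigeration temperature log review 399 days ago vs limit 365 → not met
5. days of controlled-substance discrepancy outstanding 1 ≤ 2 → met
6. condition 'dispenses Schedule II substances' holds; expired items on shelf 6 > 3 → not met
7. condition 'offers immunizations' holds; expired-stock purge 116 days ago vs limit 120 → met
8. prescription drop-off log absent → not met
9. prescription-monitoring upload 518 days ago vs limit 365 → not met
Not met: 3, 4, 6, 8, 9

3, 4, 6, 8, 9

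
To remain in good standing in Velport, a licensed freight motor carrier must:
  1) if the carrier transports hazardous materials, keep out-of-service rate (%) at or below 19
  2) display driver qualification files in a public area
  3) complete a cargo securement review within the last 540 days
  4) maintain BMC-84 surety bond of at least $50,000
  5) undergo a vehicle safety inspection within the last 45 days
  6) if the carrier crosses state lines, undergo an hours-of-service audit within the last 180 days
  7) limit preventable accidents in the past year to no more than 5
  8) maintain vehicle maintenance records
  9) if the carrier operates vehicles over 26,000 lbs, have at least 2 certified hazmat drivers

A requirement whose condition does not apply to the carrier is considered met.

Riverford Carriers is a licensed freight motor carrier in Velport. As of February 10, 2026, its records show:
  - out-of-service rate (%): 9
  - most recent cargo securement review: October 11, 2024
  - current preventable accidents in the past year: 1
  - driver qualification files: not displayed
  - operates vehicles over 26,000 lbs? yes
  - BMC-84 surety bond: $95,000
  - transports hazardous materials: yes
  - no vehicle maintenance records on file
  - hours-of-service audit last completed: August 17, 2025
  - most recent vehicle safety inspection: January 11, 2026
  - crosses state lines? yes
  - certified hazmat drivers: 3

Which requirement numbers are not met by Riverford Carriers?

1. condition 'transports hazardous materials' holds; out-of-service rate (%) 9 ≤ 19 → met
2. driver qualification files absent → not met
3. cargo securement review 487 days ago vs limit 540 → met
4. BMC-84 surety bond $95,000 ≥ $50,000 → met
5. vehicle safety inspection 30 days ago vs limit 45 → met
6. condition 'crosses state lines' holds; hours-of-service audit 177 days ago vs limit 180 → met
7. preventable accidents in the past year 1 ≤ 5 → met
8. vehicle maintenance records absent → not met
9. condition 'operates vehicles over 26,000 lbs' holds; certified hazmat drivers 3 ≥ 2 → met
Not met: 2, 8

2, 8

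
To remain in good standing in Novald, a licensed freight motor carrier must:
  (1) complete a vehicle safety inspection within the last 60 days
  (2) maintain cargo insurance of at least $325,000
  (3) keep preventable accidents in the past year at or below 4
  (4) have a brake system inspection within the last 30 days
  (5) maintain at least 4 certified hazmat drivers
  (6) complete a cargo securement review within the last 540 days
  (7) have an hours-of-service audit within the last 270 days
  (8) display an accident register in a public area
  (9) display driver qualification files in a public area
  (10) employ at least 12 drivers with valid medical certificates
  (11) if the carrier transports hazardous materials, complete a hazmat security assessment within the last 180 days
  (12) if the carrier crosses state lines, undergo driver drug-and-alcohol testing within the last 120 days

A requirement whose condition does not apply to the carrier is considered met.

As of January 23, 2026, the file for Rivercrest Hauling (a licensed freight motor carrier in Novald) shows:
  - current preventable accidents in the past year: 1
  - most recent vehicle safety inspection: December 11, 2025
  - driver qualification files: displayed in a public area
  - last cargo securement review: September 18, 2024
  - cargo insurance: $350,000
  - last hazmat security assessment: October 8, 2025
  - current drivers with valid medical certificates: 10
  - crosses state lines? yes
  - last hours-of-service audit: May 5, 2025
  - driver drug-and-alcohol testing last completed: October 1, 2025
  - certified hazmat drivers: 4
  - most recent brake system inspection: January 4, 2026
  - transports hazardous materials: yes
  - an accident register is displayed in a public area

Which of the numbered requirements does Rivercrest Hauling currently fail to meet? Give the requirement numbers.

10

1. vehicle safety inspection 43 days ago vs limit 60 → met
2. cargo insurance $350,000 ≥ $325,000 → met
3. preventable accidents in the past year 1 ≤ 4 → met
4. brake system inspection 19 days ago vs limit 30 → met
5. certified hazmat drivers 4 ≥ 4 → met
6. cargo securement review 492 days ago vs limit 540 → met
7. hours-of-service audit 263 days ago vs limit 270 → met
8. accident register present → met
9. driver qualification files present → met
10. drivers with valid medical certificates 10 < 12 → not met
11. condition 'transports hazardous materials' holds; hazmat security assessment 107 days ago vs limit 180 → met
12. condition 'crosses state lines' holds; driver drug-and-alcohol testing 114 days ago vs limit 120 → met
Not met: 10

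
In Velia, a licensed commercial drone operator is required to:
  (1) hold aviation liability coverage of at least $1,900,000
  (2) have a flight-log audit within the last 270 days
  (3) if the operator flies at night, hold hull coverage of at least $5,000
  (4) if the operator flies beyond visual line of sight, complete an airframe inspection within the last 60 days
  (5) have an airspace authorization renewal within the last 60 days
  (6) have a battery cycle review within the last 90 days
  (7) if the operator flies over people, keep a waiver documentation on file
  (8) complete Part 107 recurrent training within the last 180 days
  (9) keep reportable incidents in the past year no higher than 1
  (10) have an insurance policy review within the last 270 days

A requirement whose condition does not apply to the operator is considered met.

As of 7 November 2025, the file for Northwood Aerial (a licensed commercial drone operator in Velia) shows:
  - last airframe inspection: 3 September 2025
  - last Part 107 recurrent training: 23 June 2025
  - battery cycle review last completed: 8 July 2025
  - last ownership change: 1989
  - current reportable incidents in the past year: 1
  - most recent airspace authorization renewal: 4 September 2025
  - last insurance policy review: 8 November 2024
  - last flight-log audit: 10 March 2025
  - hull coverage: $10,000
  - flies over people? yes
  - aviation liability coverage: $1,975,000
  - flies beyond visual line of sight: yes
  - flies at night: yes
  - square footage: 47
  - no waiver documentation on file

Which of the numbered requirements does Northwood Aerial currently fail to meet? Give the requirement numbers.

4, 5, 6, 7, 10

1. aviation liability coverage $1,975,000 ≥ $1,900,000 → met
2. flight-log audit 242 days ago vs limit 270 → met
3. condition 'flies at night' holds; hull coverage $10,000 ≥ $5,000 → met
4. condition 'flies beyond visual line of sight' holds; airframe inspection 65 days ago vs limit 60 → not met
5. airspace authorization renewal 64 days ago vs limit 60 → not met
6. battery cycle review 122 days ago vs limit 90 → not met
7. condition 'flies over people' holds; waiver documentation absent → not met
8. Part 107 recurrent training 137 days ago vs limit 180 → met
9. reportable incidents in the past year 1 ≤ 1 → met
10. insurance policy review 364 days ago vs limit 270 → not met
Not met: 4, 5, 6, 7, 10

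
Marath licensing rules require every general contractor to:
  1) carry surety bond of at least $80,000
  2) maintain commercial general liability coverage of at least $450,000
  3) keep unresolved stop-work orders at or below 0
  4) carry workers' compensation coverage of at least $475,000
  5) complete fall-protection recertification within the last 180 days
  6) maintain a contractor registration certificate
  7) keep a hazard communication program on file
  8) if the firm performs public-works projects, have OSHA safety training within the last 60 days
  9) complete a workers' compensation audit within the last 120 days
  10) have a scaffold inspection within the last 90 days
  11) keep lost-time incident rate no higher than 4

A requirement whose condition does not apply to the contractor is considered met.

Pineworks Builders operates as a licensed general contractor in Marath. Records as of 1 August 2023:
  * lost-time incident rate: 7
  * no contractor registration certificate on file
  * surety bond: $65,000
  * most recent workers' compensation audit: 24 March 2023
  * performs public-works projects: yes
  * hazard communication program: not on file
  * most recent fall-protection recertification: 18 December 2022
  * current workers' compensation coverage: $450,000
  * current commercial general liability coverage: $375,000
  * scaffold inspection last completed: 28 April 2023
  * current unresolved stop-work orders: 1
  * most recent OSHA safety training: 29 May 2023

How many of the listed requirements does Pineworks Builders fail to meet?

1. surety bond $65,000 < $80,000 → not met
2. commercial general liability coverage $375,000 < $450,000 → not met
3. unresolved stop-work orders 1 > 0 → not met
4. workers' compensation coverage $450,000 < $475,000 → not met
5. fall-protection recertification 226 days ago vs limit 180 → not met
6. contractor registration certificate absent → not met
7. hazard communication program absent → not met
8. condition 'performs public-works projects' holds; OSHA safety training 64 days ago vs limit 60 → not met
9. workers' compensation audit 130 days ago vs limit 120 → not met
10. scaffold inspection 95 days ago vs limit 90 → not met
11. lost-time incident rate 7 > 4 → not met
Not met: 11 of 11

11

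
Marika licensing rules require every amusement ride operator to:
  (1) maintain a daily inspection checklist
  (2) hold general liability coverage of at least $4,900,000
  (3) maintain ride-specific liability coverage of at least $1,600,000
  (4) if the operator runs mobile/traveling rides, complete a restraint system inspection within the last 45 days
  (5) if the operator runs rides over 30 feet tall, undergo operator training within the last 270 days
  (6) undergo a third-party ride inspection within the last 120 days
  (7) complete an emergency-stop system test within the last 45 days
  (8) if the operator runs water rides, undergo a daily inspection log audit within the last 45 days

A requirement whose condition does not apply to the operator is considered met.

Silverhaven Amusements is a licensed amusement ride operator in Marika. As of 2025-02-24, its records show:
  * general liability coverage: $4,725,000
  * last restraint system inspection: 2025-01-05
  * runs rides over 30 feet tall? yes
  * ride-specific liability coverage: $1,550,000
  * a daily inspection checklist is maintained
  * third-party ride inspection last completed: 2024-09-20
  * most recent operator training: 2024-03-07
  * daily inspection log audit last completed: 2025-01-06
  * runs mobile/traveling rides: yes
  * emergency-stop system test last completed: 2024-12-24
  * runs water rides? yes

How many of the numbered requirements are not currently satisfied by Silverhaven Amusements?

1. daily inspection checklist present → met
2. general liability coverage $4,725,000 < $4,900,000 → not met
3. ride-specific liability coverage $1,550,000 < $1,600,000 → not met
4. condition 'runs mobile/traveling rides' holds; restraint system inspection 50 days ago vs limit 45 → not met
5. condition 'runs rides over 30 feet tall' holds; operator training 354 days ago vs limit 270 → not met
6. third-party ride inspection 157 days ago vs limit 120 → not met
7. emergency-stop system test 62 days ago vs limit 45 → not met
8. condition 'runs water rides' holds; daily inspection log audit 49 days ago vs limit 45 → not met
Not met: 7 of 8

7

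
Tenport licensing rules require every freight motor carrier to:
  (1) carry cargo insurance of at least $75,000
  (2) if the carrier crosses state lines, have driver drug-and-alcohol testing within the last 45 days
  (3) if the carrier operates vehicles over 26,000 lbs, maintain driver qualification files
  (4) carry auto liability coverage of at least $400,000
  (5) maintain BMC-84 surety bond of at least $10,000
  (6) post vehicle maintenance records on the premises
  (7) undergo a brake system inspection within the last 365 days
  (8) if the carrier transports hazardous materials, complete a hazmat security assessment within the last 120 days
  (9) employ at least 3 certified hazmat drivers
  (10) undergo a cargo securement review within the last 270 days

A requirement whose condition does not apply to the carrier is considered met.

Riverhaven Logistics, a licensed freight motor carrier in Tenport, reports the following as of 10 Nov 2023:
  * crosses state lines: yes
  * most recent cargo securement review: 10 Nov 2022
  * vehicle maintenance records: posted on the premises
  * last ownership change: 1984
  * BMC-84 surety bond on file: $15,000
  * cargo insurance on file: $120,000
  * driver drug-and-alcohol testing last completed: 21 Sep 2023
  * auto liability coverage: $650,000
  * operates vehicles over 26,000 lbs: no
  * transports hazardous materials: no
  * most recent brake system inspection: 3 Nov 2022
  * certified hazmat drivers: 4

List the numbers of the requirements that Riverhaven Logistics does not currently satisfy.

2, 7, 10

1. cargo insurance $120,000 ≥ $75,000 → met
2. condition 'crosses state lines' holds; driver drug-and-alcohol testing 50 days ago vs limit 45 → not met
3. condition 'operates vehicles over 26,000 lbs' does not hold → requirement n/a → met
4. auto liability coverage $650,000 ≥ $400,000 → met
5. BMC-84 surety bond $15,000 ≥ $10,000 → met
6. vehicle maintenance records present → met
7. brake system inspection 372 days ago vs limit 365 → not met
8. condition 'transports hazardous materials' does not hold → requirement n/a → met
9. certified hazmat drivers 4 ≥ 3 → met
10. cargo securement review 365 days ago vs limit 270 → not met
Not met: 2, 7, 10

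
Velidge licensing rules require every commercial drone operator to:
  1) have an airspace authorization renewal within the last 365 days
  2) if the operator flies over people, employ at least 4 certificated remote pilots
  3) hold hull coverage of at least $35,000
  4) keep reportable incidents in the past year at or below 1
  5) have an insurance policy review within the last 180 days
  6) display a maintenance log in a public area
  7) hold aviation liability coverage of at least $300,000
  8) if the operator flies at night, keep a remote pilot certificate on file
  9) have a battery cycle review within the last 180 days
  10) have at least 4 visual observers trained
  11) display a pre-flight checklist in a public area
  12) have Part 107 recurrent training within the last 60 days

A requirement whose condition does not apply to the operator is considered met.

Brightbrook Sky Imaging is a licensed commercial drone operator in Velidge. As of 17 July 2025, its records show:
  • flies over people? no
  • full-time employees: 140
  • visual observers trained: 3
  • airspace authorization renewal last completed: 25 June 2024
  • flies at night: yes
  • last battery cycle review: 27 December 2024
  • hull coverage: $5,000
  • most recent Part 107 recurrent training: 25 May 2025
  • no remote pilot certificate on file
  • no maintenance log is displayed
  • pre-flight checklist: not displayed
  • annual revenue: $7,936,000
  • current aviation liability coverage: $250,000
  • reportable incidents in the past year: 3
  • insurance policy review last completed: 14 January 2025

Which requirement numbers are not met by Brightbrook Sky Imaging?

1. airspace authorization renewal 387 days ago vs limit 365 → not met
2. condition 'flies over people' does not hold → requirement n/a → met
3. hull coverage $5,000 < $35,000 → not met
4. reportable incidents in the past year 3 > 1 → not met
5. insurance policy review 184 days ago vs limit 180 → not met
6. maintenance log absent → not met
7. aviation liability coverage $250,000 < $300,000 → not met
8. condition 'flies at night' holds; remote pilot certificate absent → not met
9. battery cycle review 202 days ago vs limit 180 → not met
10. visual observers trained 3 < 4 → not met
11. pre-flight checklist absent → not met
12. Part 107 recurrent training 53 days ago vs limit 60 → met
Not met: 1, 3, 4, 5, 6, 7, 8, 9, 10, 11

1, 3, 4, 5, 6, 7, 8, 9, 10, 11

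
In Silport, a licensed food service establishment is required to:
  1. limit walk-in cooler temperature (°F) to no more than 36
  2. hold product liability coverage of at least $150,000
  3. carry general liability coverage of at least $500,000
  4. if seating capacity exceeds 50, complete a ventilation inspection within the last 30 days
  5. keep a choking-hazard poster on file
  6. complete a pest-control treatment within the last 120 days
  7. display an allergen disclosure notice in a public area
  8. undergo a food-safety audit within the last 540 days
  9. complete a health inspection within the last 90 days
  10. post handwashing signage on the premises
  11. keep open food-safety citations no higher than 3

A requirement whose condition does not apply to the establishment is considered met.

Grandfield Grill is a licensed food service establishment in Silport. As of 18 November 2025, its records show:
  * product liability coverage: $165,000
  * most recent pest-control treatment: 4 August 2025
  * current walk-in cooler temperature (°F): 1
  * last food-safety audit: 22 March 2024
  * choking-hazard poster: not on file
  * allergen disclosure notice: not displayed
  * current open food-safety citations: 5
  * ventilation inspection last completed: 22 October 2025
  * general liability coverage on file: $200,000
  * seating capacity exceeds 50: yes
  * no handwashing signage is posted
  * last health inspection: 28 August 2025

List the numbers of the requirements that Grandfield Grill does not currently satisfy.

3, 5, 7, 8, 10, 11

1. walk-in cooler temperature (°F) 1 ≤ 36 → met
2. product liability coverage $165,000 ≥ $150,000 → met
3. general liability coverage $200,000 < $500,000 → not met
4. condition 'seating capacity exceeds 50' holds; ventilation inspection 27 days ago vs limit 30 → met
5. choking-hazard poster absent → not met
6. pest-control treatment 106 days ago vs limit 120 → met
7. allergen disclosure notice absent → not met
8. food-safety audit 606 days ago vs limit 540 → not met
9. health inspection 82 days ago vs limit 90 → met
10. handwashing signage absent → not met
11. open food-safety citations 5 > 3 → not met
Not met: 3, 5, 7, 8, 10, 11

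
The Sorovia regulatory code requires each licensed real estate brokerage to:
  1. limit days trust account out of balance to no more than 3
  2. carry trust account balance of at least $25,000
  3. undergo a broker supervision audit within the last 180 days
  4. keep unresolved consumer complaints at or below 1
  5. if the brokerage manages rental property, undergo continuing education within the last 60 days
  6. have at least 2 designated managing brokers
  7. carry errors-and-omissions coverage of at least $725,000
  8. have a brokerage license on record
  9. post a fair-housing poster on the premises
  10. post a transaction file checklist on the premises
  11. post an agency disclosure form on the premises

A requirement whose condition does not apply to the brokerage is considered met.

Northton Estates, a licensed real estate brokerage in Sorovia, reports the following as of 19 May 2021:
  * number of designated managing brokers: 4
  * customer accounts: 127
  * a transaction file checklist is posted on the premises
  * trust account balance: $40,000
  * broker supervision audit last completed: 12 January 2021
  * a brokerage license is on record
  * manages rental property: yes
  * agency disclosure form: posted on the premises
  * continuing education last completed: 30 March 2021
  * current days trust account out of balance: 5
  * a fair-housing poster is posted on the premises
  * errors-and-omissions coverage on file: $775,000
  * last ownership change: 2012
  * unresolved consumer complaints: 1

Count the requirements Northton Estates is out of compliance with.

1

1. days trust account out of balance 5 > 3 → not met
2. trust account balance $40,000 ≥ $25,000 → met
3. broker supervision audit 127 days ago vs limit 180 → met
4. unresolved consumer complaints 1 ≤ 1 → met
5. condition 'manages rental property' holds; continuing education 50 days ago vs limit 60 → met
6. designated managing brokers 4 ≥ 2 → met
7. errors-and-omissions coverage $775,000 ≥ $725,000 → met
8. brokerage license present → met
9. fair-housing poster present → met
10. transaction file checklist present → met
11. agency disclosure form present → met
Not met: 1 of 11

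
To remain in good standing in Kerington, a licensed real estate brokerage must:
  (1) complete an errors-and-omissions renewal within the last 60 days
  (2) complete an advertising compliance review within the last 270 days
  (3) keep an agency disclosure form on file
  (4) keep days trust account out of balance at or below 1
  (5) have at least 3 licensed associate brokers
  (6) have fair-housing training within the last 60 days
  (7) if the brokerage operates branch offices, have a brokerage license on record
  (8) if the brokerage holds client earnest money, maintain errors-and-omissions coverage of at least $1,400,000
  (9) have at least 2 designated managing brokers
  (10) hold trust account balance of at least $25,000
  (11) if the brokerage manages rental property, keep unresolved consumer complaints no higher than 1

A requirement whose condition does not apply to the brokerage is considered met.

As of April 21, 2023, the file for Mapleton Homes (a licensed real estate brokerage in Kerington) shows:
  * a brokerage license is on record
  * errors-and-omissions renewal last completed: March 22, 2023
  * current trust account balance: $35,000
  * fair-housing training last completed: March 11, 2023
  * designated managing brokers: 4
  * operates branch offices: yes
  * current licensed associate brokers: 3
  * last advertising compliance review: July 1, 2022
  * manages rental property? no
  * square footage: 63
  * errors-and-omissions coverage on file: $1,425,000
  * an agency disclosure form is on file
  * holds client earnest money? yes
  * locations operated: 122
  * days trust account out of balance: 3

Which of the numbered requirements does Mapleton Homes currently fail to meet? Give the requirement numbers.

1. errors-and-omissions renewal 30 days ago vs limit 60 → met
2. advertising compliance review 294 days ago vs limit 270 → not met
3. agency disclosure form present → met
4. days trust account out of balance 3 > 1 → not met
5. licensed associate brokers 3 ≥ 3 → met
6. fair-housing training 41 days ago vs limit 60 → met
7. condition 'operates branch offices' holds; brokerage license present → met
8. condition 'holds client earnest money' holds; errors-and-omissions coverage $1,425,000 ≥ $1,400,000 → met
9. designated managing brokers 4 ≥ 2 → met
10. trust account balance $35,000 ≥ $25,000 → met
11. condition 'manages rental property' does not hold → requirement n/a → met
Not met: 2, 4

2, 4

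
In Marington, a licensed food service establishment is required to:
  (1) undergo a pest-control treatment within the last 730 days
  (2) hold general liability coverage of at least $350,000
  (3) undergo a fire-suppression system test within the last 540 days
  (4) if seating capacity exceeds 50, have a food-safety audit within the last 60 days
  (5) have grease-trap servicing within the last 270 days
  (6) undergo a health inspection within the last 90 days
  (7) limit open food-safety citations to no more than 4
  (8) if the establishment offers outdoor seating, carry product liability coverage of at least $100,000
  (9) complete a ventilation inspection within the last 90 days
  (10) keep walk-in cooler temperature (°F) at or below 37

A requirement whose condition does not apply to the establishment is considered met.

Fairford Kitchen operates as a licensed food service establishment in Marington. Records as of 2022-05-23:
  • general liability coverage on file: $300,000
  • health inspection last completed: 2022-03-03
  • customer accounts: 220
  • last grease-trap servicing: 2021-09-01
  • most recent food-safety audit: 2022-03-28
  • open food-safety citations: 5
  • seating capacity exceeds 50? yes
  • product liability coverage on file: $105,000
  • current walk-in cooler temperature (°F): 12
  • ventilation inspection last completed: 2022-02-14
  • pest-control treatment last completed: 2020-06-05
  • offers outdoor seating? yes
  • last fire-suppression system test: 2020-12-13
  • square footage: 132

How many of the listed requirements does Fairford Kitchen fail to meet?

1. pest-control treatment 717 days ago vs limit 730 → met
2. general liability coverage $300,000 < $350,000 → not met
3. fire-suppression system test 526 days ago vs limit 540 → met
4. condition 'seating capacity exceeds 50' holds; food-safety audit 56 days ago vs limit 60 → met
5. grease-trap servicing 264 days ago vs limit 270 → met
6. health inspection 81 days ago vs limit 90 → met
7. open food-safety citations 5 > 4 → not met
8. condition 'offers outdoor seating' holds; product liability coverage $105,000 ≥ $100,000 → met
9. ventilation inspection 98 days ago vs limit 90 → not met
10. walk-in cooler temperature (°F) 12 ≤ 37 → met
Not met: 3 of 10

3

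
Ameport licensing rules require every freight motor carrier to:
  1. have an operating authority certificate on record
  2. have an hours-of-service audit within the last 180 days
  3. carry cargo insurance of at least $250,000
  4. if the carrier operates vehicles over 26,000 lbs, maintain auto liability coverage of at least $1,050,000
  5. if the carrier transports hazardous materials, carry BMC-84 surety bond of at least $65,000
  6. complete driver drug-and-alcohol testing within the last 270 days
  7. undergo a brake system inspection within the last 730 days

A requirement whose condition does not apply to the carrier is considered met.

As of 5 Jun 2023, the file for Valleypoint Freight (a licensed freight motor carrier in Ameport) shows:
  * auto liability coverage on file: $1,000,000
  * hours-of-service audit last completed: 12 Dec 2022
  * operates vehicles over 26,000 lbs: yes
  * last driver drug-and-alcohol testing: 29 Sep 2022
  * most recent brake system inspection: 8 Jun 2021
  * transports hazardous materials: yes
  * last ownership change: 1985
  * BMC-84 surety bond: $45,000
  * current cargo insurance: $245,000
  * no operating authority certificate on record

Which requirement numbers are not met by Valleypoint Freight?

1. operating authority certificate absent → not met
2. hours-of-service audit 175 days ago vs limit 180 → met
3. cargo insurance $245,000 < $250,000 → not met
4. condition 'operates vehicles over 26,000 lbs' holds; auto liability coverage $1,000,000 < $1,050,000 → not met
5. condition 'transports hazardous materials' holds; BMC-84 surety bond $45,000 < $65,000 → not met
6. driver drug-and-alcohol testing 249 days ago vs limit 270 → met
7. brake system inspection 727 days ago vs limit 730 → met
Not met: 1, 3, 4, 5

1, 3, 4, 5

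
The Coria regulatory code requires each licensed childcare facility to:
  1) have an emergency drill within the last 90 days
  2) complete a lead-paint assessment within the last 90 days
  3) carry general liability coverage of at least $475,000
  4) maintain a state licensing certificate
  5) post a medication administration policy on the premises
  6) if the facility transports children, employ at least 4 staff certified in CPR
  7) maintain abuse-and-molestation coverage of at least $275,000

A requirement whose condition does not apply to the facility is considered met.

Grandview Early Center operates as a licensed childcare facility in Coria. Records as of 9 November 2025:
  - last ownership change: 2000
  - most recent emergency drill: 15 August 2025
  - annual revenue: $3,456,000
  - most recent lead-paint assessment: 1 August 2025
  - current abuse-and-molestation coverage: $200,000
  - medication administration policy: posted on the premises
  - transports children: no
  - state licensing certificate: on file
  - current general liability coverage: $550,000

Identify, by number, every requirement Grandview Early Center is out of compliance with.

1. emergency drill 86 days ago vs limit 90 → met
2. lead-paint assessment 100 days ago vs limit 90 → not met
3. general liability coverage $550,000 ≥ $475,000 → met
4. state licensing certificate present → met
5. medication administration policy present → met
6. condition 'transports children' does not hold → requirement n/a → met
7. abuse-and-molestation coverage $200,000 < $275,000 → not met
Not met: 2, 7

2, 7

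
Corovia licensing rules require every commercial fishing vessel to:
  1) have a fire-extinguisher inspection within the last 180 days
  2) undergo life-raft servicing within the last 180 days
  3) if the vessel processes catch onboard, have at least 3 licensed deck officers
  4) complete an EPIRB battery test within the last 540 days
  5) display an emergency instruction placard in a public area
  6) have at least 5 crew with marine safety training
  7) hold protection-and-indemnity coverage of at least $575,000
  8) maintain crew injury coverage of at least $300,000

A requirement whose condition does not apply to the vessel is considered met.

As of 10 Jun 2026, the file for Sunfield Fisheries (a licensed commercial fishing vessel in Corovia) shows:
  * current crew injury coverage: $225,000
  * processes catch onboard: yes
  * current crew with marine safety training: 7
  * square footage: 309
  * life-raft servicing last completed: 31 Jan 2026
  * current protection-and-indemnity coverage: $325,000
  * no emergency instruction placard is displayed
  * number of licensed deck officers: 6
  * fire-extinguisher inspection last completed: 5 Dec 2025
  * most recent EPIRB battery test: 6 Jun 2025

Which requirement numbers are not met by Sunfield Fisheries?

1, 5, 7, 8

1. fire-extinguisher inspection 187 days ago vs limit 180 → not met
2. life-raft servicing 130 days ago vs limit 180 → met
3. condition 'processes catch onboard' holds; licensed deck officers 6 ≥ 3 → met
4. EPIRB battery test 369 days ago vs limit 540 → met
5. emergency instruction placard absent → not met
6. crew with marine safety training 7 ≥ 5 → met
7. protection-and-indemnity coverage $325,000 < $575,000 → not met
8. crew injury coverage $225,000 < $300,000 → not met
Not met: 1, 5, 7, 8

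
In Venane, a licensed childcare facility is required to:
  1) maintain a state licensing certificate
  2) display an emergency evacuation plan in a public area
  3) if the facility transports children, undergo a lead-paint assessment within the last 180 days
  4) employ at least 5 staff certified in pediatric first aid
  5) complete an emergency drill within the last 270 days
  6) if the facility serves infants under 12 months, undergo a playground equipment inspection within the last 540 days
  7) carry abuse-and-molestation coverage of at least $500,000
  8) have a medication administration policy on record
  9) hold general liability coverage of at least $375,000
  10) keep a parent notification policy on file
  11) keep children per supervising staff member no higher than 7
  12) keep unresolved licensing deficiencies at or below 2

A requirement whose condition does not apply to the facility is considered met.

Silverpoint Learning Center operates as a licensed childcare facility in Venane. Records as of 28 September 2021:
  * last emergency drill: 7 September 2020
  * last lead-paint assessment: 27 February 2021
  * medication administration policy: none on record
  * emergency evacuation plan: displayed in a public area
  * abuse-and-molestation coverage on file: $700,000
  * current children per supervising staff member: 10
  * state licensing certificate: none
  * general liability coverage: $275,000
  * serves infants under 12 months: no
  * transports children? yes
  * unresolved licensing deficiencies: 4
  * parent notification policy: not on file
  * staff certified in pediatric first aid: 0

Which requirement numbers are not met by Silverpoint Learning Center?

1, 3, 4, 5, 8, 9, 10, 11, 12

1. state licensing certificate absent → not met
2. emergency evacuation plan present → met
3. condition 'transports children' holds; lead-paint assessment 213 days ago vs limit 180 → not met
4. staff certified in pediatric first aid 0 < 5 → not met
5. emergency drill 386 days ago vs limit 270 → not met
6. condition 'serves infants under 12 months' does not hold → requirement n/a → met
7. abuse-and-molestation coverage $700,000 ≥ $500,000 → met
8. medication administration policy absent → not met
9. general liability coverage $275,000 < $375,000 → not met
10. parent notification policy absent → not met
11. children per supervising staff member 10 > 7 → not met
12. unresolved licensing deficiencies 4 > 2 → not met
Not met: 1, 3, 4, 5, 8, 9, 10, 11, 12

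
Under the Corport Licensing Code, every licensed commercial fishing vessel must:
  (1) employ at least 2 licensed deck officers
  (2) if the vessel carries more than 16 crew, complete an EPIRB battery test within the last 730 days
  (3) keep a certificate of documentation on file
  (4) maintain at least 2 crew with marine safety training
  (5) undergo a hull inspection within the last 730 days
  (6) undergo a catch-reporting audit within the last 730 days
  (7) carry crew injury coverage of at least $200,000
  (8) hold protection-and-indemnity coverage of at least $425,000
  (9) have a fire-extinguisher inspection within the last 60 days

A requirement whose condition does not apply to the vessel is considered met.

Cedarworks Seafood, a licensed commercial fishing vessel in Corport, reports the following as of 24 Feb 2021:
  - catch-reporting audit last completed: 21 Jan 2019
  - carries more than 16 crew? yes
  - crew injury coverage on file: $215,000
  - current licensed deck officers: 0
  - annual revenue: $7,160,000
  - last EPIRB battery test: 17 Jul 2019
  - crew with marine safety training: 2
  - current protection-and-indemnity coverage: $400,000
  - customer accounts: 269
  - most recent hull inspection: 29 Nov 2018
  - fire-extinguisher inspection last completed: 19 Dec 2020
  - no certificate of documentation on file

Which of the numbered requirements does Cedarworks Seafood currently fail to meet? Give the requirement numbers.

1, 3, 5, 6, 8, 9

1. licensed deck officers 0 < 2 → not met
2. condition 'carries more than 16 crew' holds; EPIRB battery test 588 days ago vs limit 730 → met
3. certificate of documentation absent → not met
4. crew with marine safety training 2 ≥ 2 → met
5. hull inspection 818 days ago vs limit 730 → not met
6. catch-reporting audit 765 days ago vs limit 730 → not met
7. crew injury coverage $215,000 ≥ $200,000 → met
8. protection-and-indemnity coverage $400,000 < $425,000 → not met
9. fire-extinguisher inspection 67 days ago vs limit 60 → not met
Not met: 1, 3, 5, 6, 8, 9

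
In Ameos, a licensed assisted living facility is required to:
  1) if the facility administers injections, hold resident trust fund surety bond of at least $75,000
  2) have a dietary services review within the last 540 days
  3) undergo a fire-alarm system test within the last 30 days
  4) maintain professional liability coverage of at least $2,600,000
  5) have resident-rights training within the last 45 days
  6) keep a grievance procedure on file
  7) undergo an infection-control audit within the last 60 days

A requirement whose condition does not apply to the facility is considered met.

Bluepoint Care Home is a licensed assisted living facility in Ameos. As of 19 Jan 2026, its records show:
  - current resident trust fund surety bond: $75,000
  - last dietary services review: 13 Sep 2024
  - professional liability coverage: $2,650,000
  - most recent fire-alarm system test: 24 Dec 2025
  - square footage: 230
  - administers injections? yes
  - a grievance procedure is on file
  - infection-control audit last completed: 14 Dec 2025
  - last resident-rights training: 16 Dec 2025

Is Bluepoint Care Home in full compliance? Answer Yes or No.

Yes

1. condition 'administers injections' holds; resident trust fund surety bond $75,000 ≥ $75,000 → met
2. dietary services review 493 days ago vs limit 540 → met
3. fire-alarm system test 26 days ago vs limit 30 → met
4. professional liability coverage $2,650,000 ≥ $2,600,000 → met
5. resident-rights training 34 days ago vs limit 45 → met
6. grievance procedure present → met
7. infection-control audit 36 days ago vs limit 60 → met
All met.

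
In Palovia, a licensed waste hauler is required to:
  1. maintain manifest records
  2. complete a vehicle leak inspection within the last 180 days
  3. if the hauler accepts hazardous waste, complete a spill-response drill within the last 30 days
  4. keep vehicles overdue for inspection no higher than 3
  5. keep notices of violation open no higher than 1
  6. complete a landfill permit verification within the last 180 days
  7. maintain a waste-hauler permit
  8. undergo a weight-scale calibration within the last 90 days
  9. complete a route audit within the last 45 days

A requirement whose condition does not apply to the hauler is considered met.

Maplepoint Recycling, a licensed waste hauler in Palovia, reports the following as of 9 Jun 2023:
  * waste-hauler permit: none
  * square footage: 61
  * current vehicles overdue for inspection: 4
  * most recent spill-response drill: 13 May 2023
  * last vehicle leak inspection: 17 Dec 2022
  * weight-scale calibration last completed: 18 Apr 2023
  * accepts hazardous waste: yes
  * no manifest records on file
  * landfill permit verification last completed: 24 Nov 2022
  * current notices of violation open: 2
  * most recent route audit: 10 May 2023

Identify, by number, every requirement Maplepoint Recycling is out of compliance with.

1, 4, 5, 6, 7

1. manifest records absent → not met
2. vehicle leak inspection 174 days ago vs limit 180 → met
3. condition 'accepts hazardous waste' holds; spill-response drill 27 days ago vs limit 30 → met
4. vehicles overdue for inspection 4 > 3 → not met
5. notices of violation open 2 > 1 → not met
6. landfill permit verification 197 days ago vs limit 180 → not met
7. waste-hauler permit absent → not met
8. weight-scale calibration 52 days ago vs limit 90 → met
9. route audit 30 days ago vs limit 45 → met
Not met: 1, 4, 5, 6, 7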